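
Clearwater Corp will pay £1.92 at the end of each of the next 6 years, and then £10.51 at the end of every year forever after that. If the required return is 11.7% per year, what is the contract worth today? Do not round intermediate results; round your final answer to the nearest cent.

£54.21

PV of 6-year annuity: £1.92 × [1 − (1+0.117)^−6] / 0.117 = 7.96143
Perpetuity value at year 6: £10.51 / 0.117 = 89.82906
PV of perpetuity: 89.82906 / (1+0.117)^6 = 46.24852
Total PV = 7.96143 + 46.24852 = 54.20995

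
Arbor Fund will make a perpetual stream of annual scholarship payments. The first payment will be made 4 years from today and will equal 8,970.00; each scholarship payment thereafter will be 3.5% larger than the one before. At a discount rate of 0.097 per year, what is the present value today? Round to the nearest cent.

Value at end of year 3: C₁ / (r − g) = 8,970.00 / (0.097 − 0.035) = 144,677.4194
Discount to today: PV = 144,677.4194 / (1 + 0.097)^3 = 144,677.4194 / 1.320140 = 109,592.51

109592.51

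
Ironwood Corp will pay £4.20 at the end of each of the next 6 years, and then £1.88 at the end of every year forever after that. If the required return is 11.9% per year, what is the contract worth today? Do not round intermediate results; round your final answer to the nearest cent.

PV of 6-year annuity: £4.20 × [1 − (1+0.119)^−6] / 0.119 = 17.31693
Perpetuity value at year 6: £1.88 / 0.119 = 15.79832
PV of perpetuity: 15.79832 / (1+0.119)^6 = 8.04693
Total PV = 17.31693 + 8.04693 = 25.36386

£25.36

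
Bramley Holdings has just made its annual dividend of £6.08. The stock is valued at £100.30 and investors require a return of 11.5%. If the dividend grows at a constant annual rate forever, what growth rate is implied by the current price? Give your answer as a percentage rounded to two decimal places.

5.13%

P = D₀(1+g)/(r−g) ⇒ P(r−g) = D₀(1+g) ⇒ g(P+D₀) = P·r − D₀
g = (P·r − D₀)/(P + D₀) = (£100.30×0.115 − £6.08) / (£100.30 + £6.08) = 0.051274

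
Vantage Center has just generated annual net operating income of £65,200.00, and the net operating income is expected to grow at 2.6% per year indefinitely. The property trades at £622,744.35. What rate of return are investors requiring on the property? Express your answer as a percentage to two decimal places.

D₁ = £65,200.00 × 1.026 = £66,895.2000
P = D₁/(r − g) ⇒ r = D₁/P + g = £66,895.2000/£622,744.35 + 0.026 = 0.107420 + 0.026 = 0.133420

13.34%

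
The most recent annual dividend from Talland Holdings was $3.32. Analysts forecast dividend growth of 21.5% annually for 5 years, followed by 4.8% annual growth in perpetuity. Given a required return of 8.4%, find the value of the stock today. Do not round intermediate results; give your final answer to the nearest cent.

D_1 = 4.03380
D_2 = 4.90107
D_3 = 5.95480
D_4 = 7.23508
D_5 = 8.79062
Terminal value at year 5: TV = D_5×(1+g_2)/(r−g_2) = 9.21257/0.036 = 255.90470
P_0 = D_1/(1+r)^1 + D_2/(1+r)^2 + D_3/(1+r)^3 + D_4/(1+r)^4 + D_5/(1+r)^5 + TV/(1+r)^5
    = 3.72122 + 4.17092 + 4.67497 + 5.23994 + 5.87318 + 170.97470 = 194.65492

$194.65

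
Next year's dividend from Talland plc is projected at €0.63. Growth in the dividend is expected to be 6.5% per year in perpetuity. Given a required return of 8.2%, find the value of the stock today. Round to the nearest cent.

Growing perpetuity: P = D₁ / (r − g) = €0.6300 / (0.082 − 0.065) = €37.06

€37.06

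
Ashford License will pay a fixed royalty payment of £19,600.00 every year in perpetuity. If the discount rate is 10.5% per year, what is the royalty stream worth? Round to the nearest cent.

£186666.67

Level perpetuity: PV = C / r = £19,600.00 / 0.105 = £186,666.67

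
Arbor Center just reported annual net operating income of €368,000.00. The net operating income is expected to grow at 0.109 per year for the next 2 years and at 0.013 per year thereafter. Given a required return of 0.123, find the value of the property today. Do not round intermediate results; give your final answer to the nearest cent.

€4027268.91

D_1 = 408112.00000
D_2 = 452596.20800
Terminal value at year 2: TV = D_2×(1+g_2)/(r−g_2) = 458479.95870/0.11 = 4167999.62458
P_0 = D_1/(1+r)^1 + D_2/(1+r)^2 + TV/(1+r)^2
    = 363412.28851 + 358881.77022 + 3304974.84760 = 4027268.90634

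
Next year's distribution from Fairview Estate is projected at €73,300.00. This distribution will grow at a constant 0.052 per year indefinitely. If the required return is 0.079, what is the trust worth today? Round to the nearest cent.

Growing perpetuity: P = D₁ / (r − g) = €73,300.0000 / (0.079 − 0.052) = €2,714,814.81

€2714814.81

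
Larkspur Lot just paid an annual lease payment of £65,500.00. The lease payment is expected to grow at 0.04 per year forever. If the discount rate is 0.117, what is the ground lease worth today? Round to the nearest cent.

D₁ = D₀ × (1 + g) = £65,500.00 × 1.04 = £68,120.0000
Growing perpetuity: P = D₁ / (r − g) = £68,120.0000 / (0.117 − 0.04) = £884,675.32

£884675.32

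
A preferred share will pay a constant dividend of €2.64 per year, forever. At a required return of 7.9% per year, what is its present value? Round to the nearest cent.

€33.42

Level perpetuity: PV = C / r = €2.64 / 0.079 = €33.42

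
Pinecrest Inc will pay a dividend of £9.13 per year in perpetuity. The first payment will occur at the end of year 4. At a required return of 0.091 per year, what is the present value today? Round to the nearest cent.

£77.26

Value at end of year 3: C / r = £9.13 / 0.091 = £100.3297
Discount to today: PV = £100.3297 / (1 + 0.091)^3 = £100.3297 / 1.298597 = £77.26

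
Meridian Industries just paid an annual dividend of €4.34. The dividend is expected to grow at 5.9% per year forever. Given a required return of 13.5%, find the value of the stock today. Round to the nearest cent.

€60.47

D₁ = D₀ × (1 + g) = €4.34 × 1.059 = €4.5961
Growing perpetuity: P = D₁ / (r − g) = €4.5961 / (0.135 − 0.059) = €60.47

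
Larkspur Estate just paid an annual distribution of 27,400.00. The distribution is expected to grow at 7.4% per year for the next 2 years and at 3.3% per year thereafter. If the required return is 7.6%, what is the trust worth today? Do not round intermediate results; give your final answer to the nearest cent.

710439.81

D_1 = 29427.60000
D_2 = 31605.24240
Terminal value at year 2: TV = D_2×(1+g_2)/(r−g_2) = 32648.21540/0.043 = 759260.82324
P_0 = D_1/(1+r)^1 + D_2/(1+r)^2 + TV/(1+r)^2
    = 27349.07063 + 27298.23593 + 655792.50497 = 710439.81153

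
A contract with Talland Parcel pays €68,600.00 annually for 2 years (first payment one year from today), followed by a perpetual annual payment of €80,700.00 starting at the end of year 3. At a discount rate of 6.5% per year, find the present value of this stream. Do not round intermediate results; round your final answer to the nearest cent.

PV of 2-year annuity: €68,600.00 × [1 − (1+0.065)^−2] / 0.065 = 124894.97234
Perpetuity value at year 2: €80,700.00 / 0.065 = 1241538.46154
PV of perpetuity: 1241538.46154 / (1+0.065)^2 = 1094613.90953
Total PV = 124894.97234 + 1094613.90953 = 1219508.88187

€1219508.88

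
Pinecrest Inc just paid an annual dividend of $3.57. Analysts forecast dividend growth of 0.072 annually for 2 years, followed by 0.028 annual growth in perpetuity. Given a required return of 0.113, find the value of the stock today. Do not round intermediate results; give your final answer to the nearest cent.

$46.80

D_1 = 3.82704
D_2 = 4.10259
Terminal value at year 2: TV = D_2×(1+g_2)/(r−g_2) = 4.21746/0.085 = 49.61717
P_0 = D_1/(1+r)^1 + D_2/(1+r)^2 + TV/(1+r)^2
    = 3.43849 + 3.31183 + 40.05361 = 46.80392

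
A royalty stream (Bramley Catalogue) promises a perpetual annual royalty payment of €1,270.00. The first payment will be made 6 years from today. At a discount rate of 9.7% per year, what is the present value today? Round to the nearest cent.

€8241.36

Value at end of year 5: C / r = €1,270.00 / 0.097 = €13,092.7835
Discount to today: PV = €13,092.7835 / (1 + 0.097)^5 = €13,092.7835 / 1.588668 = €8,241.36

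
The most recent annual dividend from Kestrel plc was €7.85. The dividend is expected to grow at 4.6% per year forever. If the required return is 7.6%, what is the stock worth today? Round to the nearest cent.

€273.70

D₁ = D₀ × (1 + g) = €7.85 × 1.046 = €8.2111
Growing perpetuity: P = D₁ / (r − g) = €8.2111 / (0.076 − 0.046) = €273.70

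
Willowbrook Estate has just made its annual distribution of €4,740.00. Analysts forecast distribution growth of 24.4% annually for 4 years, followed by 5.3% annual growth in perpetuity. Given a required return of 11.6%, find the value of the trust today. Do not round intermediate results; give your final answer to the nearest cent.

D_1 = 5896.56000
D_2 = 7335.32064
D_3 = 9125.13888
D_4 = 11351.67276
Terminal value at year 4: TV = D_4×(1+g_2)/(r−g_2) = 11953.31142/0.063 = 189735.10188
P_0 = D_1/(1+r)^1 + D_2/(1+r)^2 + D_3/(1+r)^3 + D_4/(1+r)^4 + TV/(1+r)^4
    = 5283.65591 + 5889.66663 + 6565.18395 + 7318.17996 + 122318.15069 = 147374.83714

€147374.84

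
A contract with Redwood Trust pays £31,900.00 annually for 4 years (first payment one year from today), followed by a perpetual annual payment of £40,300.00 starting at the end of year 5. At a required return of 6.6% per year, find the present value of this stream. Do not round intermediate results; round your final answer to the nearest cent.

PV of 4-year annuity: £31,900.00 × [1 − (1+0.066)^−4] / 0.066 = 109034.96945
Perpetuity value at year 4: £40,300.00 / 0.066 = 610606.06061
PV of perpetuity: 610606.06061 / (1+0.066)^4 = 472859.68855
Total PV = 109034.96945 + 472859.68855 = 581894.65799

£581894.66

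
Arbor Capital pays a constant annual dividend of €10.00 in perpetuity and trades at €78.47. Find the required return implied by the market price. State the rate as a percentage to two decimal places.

P = C/r ⇒ r = C/P = €10.00/€78.47 = 0.127437

12.74%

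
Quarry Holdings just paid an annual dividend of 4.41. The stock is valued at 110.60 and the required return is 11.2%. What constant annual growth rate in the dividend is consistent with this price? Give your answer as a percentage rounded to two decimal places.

P = D₀(1+g)/(r−g) ⇒ P(r−g) = D₀(1+g) ⇒ g(P+D₀) = P·r − D₀
g = (P·r − D₀)/(P + D₀) = (110.60×0.112 − 4.41) / (110.60 + 4.41) = 0.069361

6.94%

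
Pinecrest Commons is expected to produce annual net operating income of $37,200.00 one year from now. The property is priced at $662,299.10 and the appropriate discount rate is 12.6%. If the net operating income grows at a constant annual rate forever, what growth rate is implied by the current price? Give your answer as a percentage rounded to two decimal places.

6.98%

P = D₁/(r−g) ⇒ g = r − D₁/P = 0.126 − $37,200.00/$662,299.10 = 0.069832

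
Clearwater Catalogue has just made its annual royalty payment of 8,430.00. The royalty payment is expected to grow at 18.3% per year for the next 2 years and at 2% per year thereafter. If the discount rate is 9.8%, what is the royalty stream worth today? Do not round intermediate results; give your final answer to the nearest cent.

146835.30

D_1 = 9972.69000
D_2 = 11797.69227
Terminal value at year 2: TV = D_2×(1+g_2)/(r−g_2) = 12033.64612/0.078 = 154277.51430
P_0 = D_1/(1+r)^1 + D_2/(1+r)^2 + TV/(1+r)^2
    = 9082.59563 + 9785.71095 + 127966.98941 = 146835.29599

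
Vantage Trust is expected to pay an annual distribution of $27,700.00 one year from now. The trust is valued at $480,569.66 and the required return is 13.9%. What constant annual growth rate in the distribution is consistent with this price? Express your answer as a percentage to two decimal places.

P = D₁/(r−g) ⇒ g = r − D₁/P = 0.139 − $27,700.00/$480,569.66 = 0.081360

8.14%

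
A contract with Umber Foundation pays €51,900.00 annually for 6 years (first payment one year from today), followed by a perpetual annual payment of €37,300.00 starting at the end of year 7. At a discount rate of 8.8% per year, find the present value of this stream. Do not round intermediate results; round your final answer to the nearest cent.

€489750.43

PV of 6-year annuity: €51,900.00 × [1 − (1+0.088)^−6] / 0.088 = 234214.02410
Perpetuity value at year 6: €37,300.00 / 0.088 = 423863.63636
PV of perpetuity: 423863.63636 / (1+0.088)^6 = 255536.40902
Total PV = 234214.02410 + 255536.40902 = 489750.43313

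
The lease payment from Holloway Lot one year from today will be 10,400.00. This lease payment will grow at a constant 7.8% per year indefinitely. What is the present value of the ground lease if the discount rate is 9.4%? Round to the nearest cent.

650000.00

Growing perpetuity: P = D₁ / (r − g) = 10,400.0000 / (0.094 − 0.078) = 650,000.00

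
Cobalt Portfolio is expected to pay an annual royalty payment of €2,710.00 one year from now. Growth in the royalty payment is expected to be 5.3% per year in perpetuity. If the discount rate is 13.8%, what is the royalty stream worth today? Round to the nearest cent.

Growing perpetuity: P = D₁ / (r − g) = €2,710.0000 / (0.138 − 0.053) = €31,882.35

€31882.35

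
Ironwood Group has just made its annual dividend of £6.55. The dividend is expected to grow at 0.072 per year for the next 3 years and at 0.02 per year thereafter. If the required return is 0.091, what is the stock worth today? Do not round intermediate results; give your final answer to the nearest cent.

D_1 = 7.02160
D_2 = 7.52716
D_3 = 8.06911
Terminal value at year 3: TV = D_3×(1+g_2)/(r−g_2) = 8.23049/0.071 = 115.92243
P_0 = D_1/(1+r)^1 + D_2/(1+r)^2 + D_3/(1+r)^3 + TV/(1+r)^3
    = 6.43593 + 6.32385 + 6.21372 + 89.26747 = 108.24096

£108.24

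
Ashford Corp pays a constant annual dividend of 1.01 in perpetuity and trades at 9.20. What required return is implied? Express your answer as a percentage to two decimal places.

10.98%

P = C/r ⇒ r = C/P = 1.01/9.20 = 0.109783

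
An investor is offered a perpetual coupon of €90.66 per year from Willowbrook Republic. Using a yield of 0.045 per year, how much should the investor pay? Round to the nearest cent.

Level perpetuity: PV = C / r = €90.66 / 0.045 = €2,014.67

€2014.67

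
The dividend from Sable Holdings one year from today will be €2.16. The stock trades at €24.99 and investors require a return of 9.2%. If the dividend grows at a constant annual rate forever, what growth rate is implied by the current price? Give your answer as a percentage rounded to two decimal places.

P = D₁/(r−g) ⇒ g = r − D₁/P = 0.092 − €2.16/€24.99 = 0.005565

0.56%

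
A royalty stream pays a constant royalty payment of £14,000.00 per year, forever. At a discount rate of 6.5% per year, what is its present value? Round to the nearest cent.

£215384.62

Level perpetuity: PV = C / r = £14,000.00 / 0.065 = £215,384.62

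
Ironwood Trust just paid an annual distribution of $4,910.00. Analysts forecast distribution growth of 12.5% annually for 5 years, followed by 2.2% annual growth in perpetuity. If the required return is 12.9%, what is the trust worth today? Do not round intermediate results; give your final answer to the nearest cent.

$70362.76

D_1 = 5523.75000
D_2 = 6214.21875
D_3 = 6990.99609
D_4 = 7864.87061
D_5 = 8847.97943
Terminal value at year 5: TV = D_5×(1+g_2)/(r−g_2) = 9042.63498/0.107 = 84510.60728
P_0 = D_1/(1+r)^1 + D_2/(1+r)^2 + D_3/(1+r)^3 + D_4/(1+r)^4 + D_5/(1+r)^5 + TV/(1+r)^5
    = 4892.60407 + 4875.26978 + 4857.99690 + 4840.78522 + 4823.63452 + 46072.47180 = 70362.76230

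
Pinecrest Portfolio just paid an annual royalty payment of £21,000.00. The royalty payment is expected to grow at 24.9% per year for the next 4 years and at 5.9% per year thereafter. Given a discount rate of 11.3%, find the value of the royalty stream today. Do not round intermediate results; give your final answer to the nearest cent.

£766108.53

D_1 = 26229.00000
D_2 = 32760.02100
D_3 = 40917.26623
D_4 = 51105.66552
Terminal value at year 4: TV = D_4×(1+g_2)/(r−g_2) = 54120.89979/0.054 = 1002238.88492
P_0 = D_1/(1+r)^1 + D_2/(1+r)^2 + D_3/(1+r)^3 + D_4/(1+r)^4 + TV/(1+r)^4
    = 23566.03774 + 26445.62546 + 29677.07654 + 33303.38599 + 653116.40298 = 766108.52870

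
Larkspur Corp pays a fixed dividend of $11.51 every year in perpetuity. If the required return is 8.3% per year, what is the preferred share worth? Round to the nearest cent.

$138.67

Level perpetuity: PV = C / r = $11.51 / 0.083 = $138.67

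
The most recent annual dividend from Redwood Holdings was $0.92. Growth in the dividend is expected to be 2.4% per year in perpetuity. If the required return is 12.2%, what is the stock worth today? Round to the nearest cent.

$9.61

D₁ = D₀ × (1 + g) = $0.92 × 1.024 = $0.9421
Growing perpetuity: P = D₁ / (r − g) = $0.9421 / (0.122 − 0.024) = $9.61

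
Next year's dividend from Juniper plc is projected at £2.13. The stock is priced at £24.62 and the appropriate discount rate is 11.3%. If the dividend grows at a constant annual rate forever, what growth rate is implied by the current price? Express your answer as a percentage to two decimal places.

2.65%

P = D₁/(r−g) ⇒ g = r − D₁/P = 0.113 − £2.13/£24.62 = 0.026485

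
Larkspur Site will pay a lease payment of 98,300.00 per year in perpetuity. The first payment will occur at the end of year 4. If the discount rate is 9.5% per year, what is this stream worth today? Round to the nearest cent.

788111.30

Value at end of year 3: C / r = 98,300.00 / 0.095 = 1,034,736.8421
Discount to today: PV = 1,034,736.8421 / (1 + 0.095)^3 = 1,034,736.8421 / 1.312932 = 788,111.30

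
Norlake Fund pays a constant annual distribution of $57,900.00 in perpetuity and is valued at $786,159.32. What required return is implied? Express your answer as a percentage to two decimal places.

7.36%

P = C/r ⇒ r = C/P = $57,900.00/$786,159.32 = 0.073649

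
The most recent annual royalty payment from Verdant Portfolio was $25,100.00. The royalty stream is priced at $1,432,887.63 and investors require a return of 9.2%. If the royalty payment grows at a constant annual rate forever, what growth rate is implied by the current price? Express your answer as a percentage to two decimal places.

7.32%

P = D₀(1+g)/(r−g) ⇒ P(r−g) = D₀(1+g) ⇒ g(P+D₀) = P·r − D₀
g = (P·r − D₀)/(P + D₀) = ($1,432,887.63×0.092 − $25,100.00) / ($1,432,887.63 + $25,100.00) = 0.073201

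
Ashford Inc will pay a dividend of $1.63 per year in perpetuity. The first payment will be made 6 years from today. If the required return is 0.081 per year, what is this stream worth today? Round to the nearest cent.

$13.63

Value at end of year 5: C / r = $1.63 / 0.081 = $20.1235
Discount to today: PV = $20.1235 / (1 + 0.081)^5 = $20.1235 / 1.476143 = $13.63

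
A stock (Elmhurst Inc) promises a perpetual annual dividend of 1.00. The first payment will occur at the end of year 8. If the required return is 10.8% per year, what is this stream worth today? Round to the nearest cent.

4.52

Value at end of year 7: C / r = 1.00 / 0.108 = 9.2593
Discount to today: PV = 9.2593 / (1 + 0.108)^7 = 9.2593 / 2.050115 = 4.52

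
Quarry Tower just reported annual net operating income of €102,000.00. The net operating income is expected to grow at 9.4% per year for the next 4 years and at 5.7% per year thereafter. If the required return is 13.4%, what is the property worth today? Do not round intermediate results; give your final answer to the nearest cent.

D_1 = 111588.00000
D_2 = 122077.27200
D_3 = 133552.53557
D_4 = 146106.47391
Terminal value at year 4: TV = D_4×(1+g_2)/(r−g_2) = 154434.54292/0.077 = 2005643.41460
P_0 = D_1/(1+r)^1 + D_2/(1+r)^2 + D_3/(1+r)^3 + D_4/(1+r)^4 + TV/(1+r)^4
    = 98402.11640 + 94931.14228 + 91582.60110 + 88352.17426 + 1212834.39209 = 1586102.42613

€1586102.43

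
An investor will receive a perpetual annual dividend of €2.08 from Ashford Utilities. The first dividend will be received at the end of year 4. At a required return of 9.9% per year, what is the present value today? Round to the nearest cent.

€15.83

Value at end of year 3: C / r = €2.08 / 0.099 = €21.0101
Discount to today: PV = €21.0101 / (1 + 0.099)^3 = €21.0101 / 1.327373 = €15.83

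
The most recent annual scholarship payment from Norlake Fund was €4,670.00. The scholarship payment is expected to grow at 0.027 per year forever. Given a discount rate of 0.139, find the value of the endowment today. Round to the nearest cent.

€42822.23

D₁ = D₀ × (1 + g) = €4,670.00 × 1.027 = €4,796.0900
Growing perpetuity: P = D₁ / (r − g) = €4,796.0900 / (0.139 − 0.027) = €42,822.23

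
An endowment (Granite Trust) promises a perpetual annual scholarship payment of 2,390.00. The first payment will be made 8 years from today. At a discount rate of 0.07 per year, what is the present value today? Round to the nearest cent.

21262.46

Value at end of year 7: C / r = 2,390.00 / 0.07 = 34,142.8571
Discount to today: PV = 34,142.8571 / (1 + 0.07)^7 = 34,142.8571 / 1.605781 = 21,262.46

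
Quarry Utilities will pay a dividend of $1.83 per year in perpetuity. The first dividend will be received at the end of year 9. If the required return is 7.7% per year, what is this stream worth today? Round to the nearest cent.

Value at end of year 8: C / r = $1.83 / 0.077 = $23.7662
Discount to today: PV = $23.7662 / (1 + 0.077)^8 = $23.7662 / 1.810196 = $13.13

$13.13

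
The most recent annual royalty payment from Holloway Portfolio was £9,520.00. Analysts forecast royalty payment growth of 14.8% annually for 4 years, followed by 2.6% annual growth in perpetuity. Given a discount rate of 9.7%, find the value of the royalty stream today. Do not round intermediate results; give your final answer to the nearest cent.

D_1 = 10928.96000
D_2 = 12546.44608
D_3 = 14403.32010
D_4 = 16535.01147
Terminal value at year 4: TV = D_4×(1+g_2)/(r−g_2) = 16964.92177/0.071 = 238942.56018
P_0 = D_1/(1+r)^1 + D_2/(1+r)^2 + D_3/(1+r)^3 + D_4/(1+r)^4 + TV/(1+r)^4
    = 9962.58888 + 10425.75390 + 10910.45167 + 11417.68324 + 164993.56348 = 207710.04117

£207710.04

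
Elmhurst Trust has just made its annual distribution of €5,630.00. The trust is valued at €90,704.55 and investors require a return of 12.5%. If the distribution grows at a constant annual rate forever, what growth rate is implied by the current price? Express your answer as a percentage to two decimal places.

5.93%

P = D₀(1+g)/(r−g) ⇒ P(r−g) = D₀(1+g) ⇒ g(P+D₀) = P·r − D₀
g = (P·r − D₀)/(P + D₀) = (€90,704.55×0.125 − €5,630.00) / (€90,704.55 + €5,630.00) = 0.059253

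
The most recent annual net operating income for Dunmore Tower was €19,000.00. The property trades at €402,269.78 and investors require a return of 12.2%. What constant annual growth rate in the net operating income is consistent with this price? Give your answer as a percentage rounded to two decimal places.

P = D₀(1+g)/(r−g) ⇒ P(r−g) = D₀(1+g) ⇒ g(P+D₀) = P·r − D₀
g = (P·r − D₀)/(P + D₀) = (€402,269.78×0.122 − €19,000.00) / (€402,269.78 + €19,000.00) = 0.071396

7.14%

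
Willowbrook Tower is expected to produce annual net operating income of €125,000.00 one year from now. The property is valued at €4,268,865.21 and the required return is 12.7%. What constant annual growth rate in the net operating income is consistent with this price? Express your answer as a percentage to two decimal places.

P = D₁/(r−g) ⇒ g = r − D₁/P = 0.127 − €125,000.00/€4,268,865.21 = 0.097718

9.77%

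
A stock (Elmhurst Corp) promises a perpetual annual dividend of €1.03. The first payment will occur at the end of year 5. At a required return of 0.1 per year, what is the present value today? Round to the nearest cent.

€7.04

Value at end of year 4: C / r = €1.03 / 0.1 = €10.3000
Discount to today: PV = €10.3000 / (1 + 0.1)^4 = €10.3000 / 1.464100 = €7.04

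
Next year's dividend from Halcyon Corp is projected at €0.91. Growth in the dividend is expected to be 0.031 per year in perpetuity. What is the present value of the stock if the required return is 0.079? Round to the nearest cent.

€18.96

Growing perpetuity: P = D₁ / (r − g) = €0.9100 / (0.079 − 0.031) = €18.96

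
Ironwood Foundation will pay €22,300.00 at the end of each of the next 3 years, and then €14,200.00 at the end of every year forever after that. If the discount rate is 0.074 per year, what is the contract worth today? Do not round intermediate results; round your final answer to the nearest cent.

PV of 3-year annuity: €22,300.00 × [1 − (1+0.074)^−3] / 0.074 = 58097.17838
Perpetuity value at year 3: €14,200.00 / 0.074 = 191891.89189
PV of perpetuity: 191891.89189 / (1+0.074)^3 = 154897.27606
Total PV = 58097.17838 + 154897.27606 = 212994.45444

€212994.45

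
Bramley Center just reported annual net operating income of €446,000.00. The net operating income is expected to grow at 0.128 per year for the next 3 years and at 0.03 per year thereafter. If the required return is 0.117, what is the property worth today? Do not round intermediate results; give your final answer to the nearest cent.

€6802293.36

D_1 = 503088.00000
D_2 = 567483.26400
D_3 = 640121.12179
Terminal value at year 3: TV = D_3×(1+g_2)/(r−g_2) = 659324.75545/0.087 = 7578445.46489
P_0 = D_1/(1+r)^1 + D_2/(1+r)^2 + D_3/(1+r)^3 + TV/(1+r)^3
    = 450392.12175 + 454827.49628 + 459306.54951 + 5437767.19530 = 6802293.36284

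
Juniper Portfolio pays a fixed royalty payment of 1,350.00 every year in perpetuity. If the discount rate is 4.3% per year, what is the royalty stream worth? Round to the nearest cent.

Level perpetuity: PV = C / r = 1,350.00 / 0.043 = 31,395.35

31395.35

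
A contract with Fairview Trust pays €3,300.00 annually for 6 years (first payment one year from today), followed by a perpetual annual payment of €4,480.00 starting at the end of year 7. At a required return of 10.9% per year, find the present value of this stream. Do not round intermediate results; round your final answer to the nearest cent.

PV of 6-year annuity: €3,300.00 × [1 − (1+0.109)^−6] / 0.109 = 14001.08496
Perpetuity value at year 6: €4,480.00 / 0.109 = 41100.91743
PV of perpetuity: 41100.91743 / (1+0.109)^6 = 22093.38391
Total PV = 14001.08496 + 22093.38391 = 36094.46887

€36094.47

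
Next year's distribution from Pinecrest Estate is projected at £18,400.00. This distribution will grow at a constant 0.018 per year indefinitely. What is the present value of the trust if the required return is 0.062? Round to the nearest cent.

Growing perpetuity: P = D₁ / (r − g) = £18,400.0000 / (0.062 − 0.018) = £418,181.82

£418181.82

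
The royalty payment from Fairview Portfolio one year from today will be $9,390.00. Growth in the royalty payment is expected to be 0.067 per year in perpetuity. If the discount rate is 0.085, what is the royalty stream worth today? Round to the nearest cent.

Growing perpetuity: P = D₁ / (r − g) = $9,390.0000 / (0.085 − 0.067) = $521,666.67

$521666.67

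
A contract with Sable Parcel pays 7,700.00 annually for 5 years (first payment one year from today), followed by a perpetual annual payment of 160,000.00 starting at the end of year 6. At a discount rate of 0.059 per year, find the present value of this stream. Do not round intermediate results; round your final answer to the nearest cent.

PV of 5-year annuity: 7,700.00 × [1 − (1+0.059)^−5] / 0.059 = 32523.62889
Perpetuity value at year 5: 160,000.00 / 0.059 = 2711864.40678
PV of perpetuity: 2711864.40678 / (1+0.059)^5 = 2036048.74149
Total PV = 32523.62889 + 2036048.74149 = 2068572.37039

2068572.37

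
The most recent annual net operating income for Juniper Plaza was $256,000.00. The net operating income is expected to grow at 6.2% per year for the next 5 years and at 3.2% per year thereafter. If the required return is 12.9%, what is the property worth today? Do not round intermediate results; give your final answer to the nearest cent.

D_1 = 271872.00000
D_2 = 288728.06400
D_3 = 306629.20397
D_4 = 325640.21461
D_5 = 345829.90792
Terminal value at year 5: TV = D_5×(1+g_2)/(r−g_2) = 356896.46497/0.097 = 3679344.99973
P_0 = D_1/(1+r)^1 + D_2/(1+r)^2 + D_3/(1+r)^3 + D_4/(1+r)^4 + D_5/(1+r)^5 + TV/(1+r)^5
    = 240807.79451 + 226517.16366 + 213074.60390 + 200429.78684 + 188535.37079 + 2005860.85213 = 3075225.57183

$3075225.57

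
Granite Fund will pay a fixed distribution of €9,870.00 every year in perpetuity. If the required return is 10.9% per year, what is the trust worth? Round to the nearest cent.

€90550.46

Level perpetuity: PV = C / r = €9,870.00 / 0.109 = €90,550.46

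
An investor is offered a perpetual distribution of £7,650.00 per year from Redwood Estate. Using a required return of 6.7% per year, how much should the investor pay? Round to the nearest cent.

Level perpetuity: PV = C / r = £7,650.00 / 0.067 = £114,179.10

£114179.10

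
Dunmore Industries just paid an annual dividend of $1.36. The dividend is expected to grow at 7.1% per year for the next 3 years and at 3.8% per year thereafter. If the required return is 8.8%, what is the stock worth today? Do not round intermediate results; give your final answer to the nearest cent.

$30.88

D_1 = 1.45656
D_2 = 1.55998
D_3 = 1.67073
Terminal value at year 3: TV = D_3×(1+g_2)/(r−g_2) = 1.73422/0.05 = 34.68444
P_0 = D_1/(1+r)^1 + D_2/(1+r)^2 + D_3/(1+r)^3 + TV/(1+r)^3
    = 1.33875 + 1.31783 + 1.29724 + 26.93072 = 30.88454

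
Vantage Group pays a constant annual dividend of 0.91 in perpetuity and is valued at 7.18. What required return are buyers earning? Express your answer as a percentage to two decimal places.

12.67%

P = C/r ⇒ r = C/P = 0.91/7.18 = 0.126741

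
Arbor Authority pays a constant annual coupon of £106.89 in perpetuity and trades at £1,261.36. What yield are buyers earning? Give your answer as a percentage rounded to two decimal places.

8.47%

P = C/r ⇒ r = C/P = £106.89/£1,261.36 = 0.084742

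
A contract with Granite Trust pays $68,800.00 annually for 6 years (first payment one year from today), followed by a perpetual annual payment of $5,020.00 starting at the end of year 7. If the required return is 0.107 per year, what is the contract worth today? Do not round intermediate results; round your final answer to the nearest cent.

$319087.62

PV of 6-year annuity: $68,800.00 × [1 − (1+0.107)^−6] / 0.107 = 293593.84442
Perpetuity value at year 6: $5,020.00 / 0.107 = 46915.88785
PV of perpetuity: 46915.88785 / (1+0.107)^6 = 25493.77885
Total PV = 293593.84442 + 25493.77885 = 319087.62328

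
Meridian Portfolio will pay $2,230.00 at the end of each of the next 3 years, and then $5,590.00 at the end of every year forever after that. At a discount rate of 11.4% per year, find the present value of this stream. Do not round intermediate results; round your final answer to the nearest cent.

PV of 3-year annuity: $2,230.00 × [1 − (1+0.114)^−3] / 0.114 = 5411.79450
Perpetuity value at year 3: $5,590.00 / 0.114 = 49035.08772
PV of perpetuity: 49035.08772 / (1+0.114)^3 = 35469.19925
Total PV = 5411.79450 + 35469.19925 = 40880.99376

$40880.99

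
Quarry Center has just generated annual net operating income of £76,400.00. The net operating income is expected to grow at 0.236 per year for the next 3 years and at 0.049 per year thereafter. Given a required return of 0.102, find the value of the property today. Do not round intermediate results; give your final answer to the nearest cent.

D_1 = 94430.40000
D_2 = 116715.97440
D_3 = 144260.94436
Terminal value at year 3: TV = D_3×(1+g_2)/(r−g_2) = 151329.73063/0.053 = 2855277.93645
P_0 = D_1/(1+r)^1 + D_2/(1+r)^2 + D_3/(1+r)^3 + TV/(1+r)^3
    = 85690.01815 + 96109.67553 + 107796.33299 + 2133553.83593 = 2423149.86260

£2423149.86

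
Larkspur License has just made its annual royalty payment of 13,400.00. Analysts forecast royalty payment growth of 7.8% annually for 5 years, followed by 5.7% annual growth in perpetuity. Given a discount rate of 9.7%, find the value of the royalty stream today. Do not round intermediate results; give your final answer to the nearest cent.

D_1 = 14445.20000
D_2 = 15571.92560
D_3 = 16786.53580
D_4 = 18095.88559
D_5 = 19507.36466
Terminal value at year 5: TV = D_5×(1+g_2)/(r−g_2) = 20619.28445/0.04 = 515482.11127
P_0 = D_1/(1+r)^1 + D_2/(1+r)^2 + D_3/(1+r)^3 + D_4/(1+r)^4 + D_5/(1+r)^5 + TV/(1+r)^5
    = 13167.91249 + 12939.84472 + 12715.72709 + 12495.49116 + 12279.06970 + 324474.41695 = 388072.46211

388072.46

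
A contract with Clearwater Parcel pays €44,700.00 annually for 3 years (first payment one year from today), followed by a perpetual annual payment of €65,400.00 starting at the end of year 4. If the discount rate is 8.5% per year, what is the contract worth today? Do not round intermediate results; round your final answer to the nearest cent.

€716543.50

PV of 3-year annuity: €44,700.00 × [1 − (1+0.085)^−3] / 0.085 = 114164.80000
Perpetuity value at year 3: €65,400.00 / 0.085 = 769411.76471
PV of perpetuity: 769411.76471 / (1+0.085)^3 = 602378.70162
Total PV = 114164.80000 + 602378.70162 = 716543.50162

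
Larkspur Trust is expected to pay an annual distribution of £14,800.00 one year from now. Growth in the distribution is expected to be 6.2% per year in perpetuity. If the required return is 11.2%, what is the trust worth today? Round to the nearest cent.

Growing perpetuity: P = D₁ / (r − g) = £14,800.0000 / (0.112 − 0.062) = £296,000.00

£296000.00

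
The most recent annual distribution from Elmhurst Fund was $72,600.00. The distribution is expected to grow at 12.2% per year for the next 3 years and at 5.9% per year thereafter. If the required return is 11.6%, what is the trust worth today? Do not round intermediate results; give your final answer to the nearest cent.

$1590854.44

D_1 = 81457.20000
D_2 = 91394.97840
D_3 = 102545.16576
Terminal value at year 3: TV = D_3×(1+g_2)/(r−g_2) = 108595.33054/0.057 = 1905181.23763
P_0 = D_1/(1+r)^1 + D_2/(1+r)^2 + D_3/(1+r)^3 + TV/(1+r)^3
    = 72990.32258 + 73382.74367 + 73777.27455 + 1370704.10085 = 1590854.44165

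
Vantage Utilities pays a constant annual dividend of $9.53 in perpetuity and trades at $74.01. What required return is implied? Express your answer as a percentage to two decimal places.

12.88%

P = C/r ⇒ r = C/P = $9.53/$74.01 = 0.128766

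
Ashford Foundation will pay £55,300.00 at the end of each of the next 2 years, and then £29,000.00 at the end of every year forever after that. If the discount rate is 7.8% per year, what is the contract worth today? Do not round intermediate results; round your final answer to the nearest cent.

PV of 2-year annuity: £55,300.00 × [1 − (1+0.078)^−2] / 0.078 = 98885.62273
Perpetuity value at year 2: £29,000.00 / 0.078 = 371794.87179
PV of perpetuity: 371794.87179 / (1+0.078)^2 = 319938.03528
Total PV = 98885.62273 + 319938.03528 = 418823.65801

£418823.66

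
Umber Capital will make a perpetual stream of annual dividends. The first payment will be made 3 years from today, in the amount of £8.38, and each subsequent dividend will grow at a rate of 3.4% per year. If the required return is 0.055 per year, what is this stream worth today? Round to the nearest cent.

Value at end of year 2: C₁ / (r − g) = £8.38 / (0.055 − 0.034) = £399.0476
Discount to today: PV = £399.0476 / (1 + 0.055)^2 = £399.0476 / 1.113025 = £358.53

£358.53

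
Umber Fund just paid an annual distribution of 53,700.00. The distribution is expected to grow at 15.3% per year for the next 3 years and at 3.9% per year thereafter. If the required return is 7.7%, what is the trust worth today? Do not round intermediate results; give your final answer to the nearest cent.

1986478.00

D_1 = 61916.10000
D_2 = 71389.26330
D_3 = 82311.82058
Terminal value at year 3: TV = D_3×(1+g_2)/(r−g_2) = 85521.98159/0.038 = 2250578.46283
P_0 = D_1/(1+r)^1 + D_2/(1+r)^2 + D_3/(1+r)^3 + TV/(1+r)^3
    = 57489.41504 + 61546.23542 + 65889.33095 + 1801553.02260 = 1986478.00401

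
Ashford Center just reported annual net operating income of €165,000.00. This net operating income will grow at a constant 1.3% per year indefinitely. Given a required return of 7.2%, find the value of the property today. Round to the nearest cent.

D₁ = D₀ × (1 + g) = €165,000.00 × 1.013 = €167,145.0000
Growing perpetuity: P = D₁ / (r − g) = €167,145.0000 / (0.072 − 0.013) = €2,832,966.10

€2832966.10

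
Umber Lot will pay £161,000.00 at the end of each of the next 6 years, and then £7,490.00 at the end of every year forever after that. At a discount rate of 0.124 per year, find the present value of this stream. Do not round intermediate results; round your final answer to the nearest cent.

PV of 6-year annuity: £161,000.00 × [1 − (1+0.124)^−6] / 0.124 = 654505.03881
Perpetuity value at year 6: £7,490.00 / 0.124 = 60403.22581
PV of perpetuity: 60403.22581 / (1+0.124)^6 = 29954.51313
Total PV = 654505.03881 + 29954.51313 = 684459.55194

£684459.55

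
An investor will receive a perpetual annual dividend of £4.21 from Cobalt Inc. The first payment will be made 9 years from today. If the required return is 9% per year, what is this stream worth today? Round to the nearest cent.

Value at end of year 8: C / r = £4.21 / 0.09 = £46.7778
Discount to today: PV = £46.7778 / (1 + 0.09)^8 = £46.7778 / 1.992563 = £23.48

£23.48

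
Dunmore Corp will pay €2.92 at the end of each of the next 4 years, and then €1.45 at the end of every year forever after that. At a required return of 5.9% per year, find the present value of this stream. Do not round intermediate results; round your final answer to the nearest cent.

€29.68

PV of 4-year annuity: €2.92 × [1 − (1+0.059)^−4] / 0.059 = 10.14132
Perpetuity value at year 4: €1.45 / 0.059 = 24.57627
PV of perpetuity: 24.57627 / (1+0.059)^4 = 19.54034
Total PV = 10.14132 + 19.54034 = 29.68166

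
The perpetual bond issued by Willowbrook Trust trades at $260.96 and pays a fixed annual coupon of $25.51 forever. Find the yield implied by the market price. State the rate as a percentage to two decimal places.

9.78%

P = C/r ⇒ r = C/P = $25.51/$260.96 = 0.097754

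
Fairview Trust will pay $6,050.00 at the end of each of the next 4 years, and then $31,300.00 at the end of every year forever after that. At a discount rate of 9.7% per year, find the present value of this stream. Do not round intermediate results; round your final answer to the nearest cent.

PV of 4-year annuity: $6,050.00 × [1 − (1+0.097)^−4] / 0.097 = 19302.89347
Perpetuity value at year 4: $31,300.00 / 0.097 = 322680.41237
PV of perpetuity: 322680.41237 / (1+0.097)^4 = 222815.85608
Total PV = 19302.89347 + 222815.85608 = 242118.74955

$242118.75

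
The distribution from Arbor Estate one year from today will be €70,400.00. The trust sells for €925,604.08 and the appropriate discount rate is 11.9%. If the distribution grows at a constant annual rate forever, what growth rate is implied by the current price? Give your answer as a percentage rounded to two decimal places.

4.29%

P = D₁/(r−g) ⇒ g = r − D₁/P = 0.119 − €70,400.00/€925,604.08 = 0.042942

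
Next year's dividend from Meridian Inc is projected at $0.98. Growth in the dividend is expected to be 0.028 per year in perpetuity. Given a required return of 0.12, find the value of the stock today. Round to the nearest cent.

Growing perpetuity: P = D₁ / (r − g) = $0.9800 / (0.12 − 0.028) = $10.65

$10.65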